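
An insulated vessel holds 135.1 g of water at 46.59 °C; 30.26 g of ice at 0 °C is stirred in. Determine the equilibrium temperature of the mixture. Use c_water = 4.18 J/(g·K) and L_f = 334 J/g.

Energy conservation, ΣQ = 0:
latent heat to melt: 30.26×334 = 10107; warm the meltwater: 126.49 T; water cools: 135.1×4.18×(T − 46.59) = 564.72(T − 46.59)
691.2 T = 26310 − 10107 = 16203
T ≈ 23.44 °C — above 0 °C, consistent with complete melting.

T_f ≈ 23.4 °C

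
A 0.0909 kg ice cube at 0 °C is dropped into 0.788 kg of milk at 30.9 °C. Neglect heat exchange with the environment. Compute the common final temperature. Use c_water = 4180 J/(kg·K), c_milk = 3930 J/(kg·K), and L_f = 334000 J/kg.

T_f ≈ 18.8 °C

Conservation of energy gives ΣQ = 0:
melt ice: 0.0909×334000 = 30361; meltwater 0→T: 0.0909×4180×T = 379.96 T; milk cools: 0.788×3930×(T − 30.9) = 3096.8(T − 30.9)
3476.8 T = 95692 − 30361 = 65332
T ≈ 18.79 °C. Since T > 0 °C, the all-ice-melts assumption holds.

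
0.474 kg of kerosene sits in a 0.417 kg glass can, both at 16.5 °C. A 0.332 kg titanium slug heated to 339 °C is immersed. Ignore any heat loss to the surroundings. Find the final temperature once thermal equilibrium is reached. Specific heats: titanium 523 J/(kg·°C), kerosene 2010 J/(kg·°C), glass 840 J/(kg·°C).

T_f ≈ 54.4 °C

Net heat exchanged in the isolated system is zero:
0.332×523×(T − 339) + 0.474×2010×(T − 16.5) + 0.417×840×(T − 16.5) = 0
173.64(T − 339) + 952.74(T − 16.5) + 350.28(T − 16.5) = 0
(173.64 + 952.74 + 350.28) T = 173.64×339 + 952.74×16.5 + 350.28×16.5
T ≈ 54.42 °C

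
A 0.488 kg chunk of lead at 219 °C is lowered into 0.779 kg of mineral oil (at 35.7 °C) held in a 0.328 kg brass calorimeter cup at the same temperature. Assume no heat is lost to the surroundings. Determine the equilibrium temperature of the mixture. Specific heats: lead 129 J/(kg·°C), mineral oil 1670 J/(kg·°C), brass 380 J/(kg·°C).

With ΣQ=0 the equilibrium temperature is the m·c-weighted mean:
T_f = (62.95·219 + 1300.9·35.7 + 124.64·35.7) / (62.95 + 1300.9 + 124.64)
    = 64679 / 1488.5 ≈ 43.45 °C

T_f ≈ 43.5 °C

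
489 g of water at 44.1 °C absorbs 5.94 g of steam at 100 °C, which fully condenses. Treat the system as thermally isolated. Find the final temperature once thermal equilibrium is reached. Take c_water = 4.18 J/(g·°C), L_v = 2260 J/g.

T_f ≈ 51.3 °C

Energy balance with sensible and latent terms:
steam→water at 100 °C releases m L_v = 5.94×2260 = 13424
  condensed water 100 °C→T: 24.83(T − 100)
  water warms: 489×4.18×(T − 44.1) = 2044(T − 44.1)
2068.8 T = 13424 + 2482.9 + 90141 = 106049
T ≈ 51.26 °C, under the boiling point, so the assumption holds.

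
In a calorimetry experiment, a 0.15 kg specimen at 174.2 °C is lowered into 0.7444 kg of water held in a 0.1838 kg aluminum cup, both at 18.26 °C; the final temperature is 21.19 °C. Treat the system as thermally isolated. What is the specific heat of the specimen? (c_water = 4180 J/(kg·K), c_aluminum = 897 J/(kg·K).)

Setting the total heat transfer to zero:
0.15·c·(21.19 − 174.2) + 0.7444·4180·(21.19 − 18.26) + 0.1838·897·(21.19 − 18.26) = 0
-22.95 c = -9600
c = -9600/-22.95 ≈ 418.3 J/(kg·K)

c ≈ 418 J/(kg·K)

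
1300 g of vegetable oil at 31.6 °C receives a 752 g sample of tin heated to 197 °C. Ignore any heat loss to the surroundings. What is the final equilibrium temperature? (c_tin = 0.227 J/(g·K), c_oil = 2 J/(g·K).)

T_f ≈ 41.8 °C

Heat gained plus heat lost sum to zero:
752·0.227·(T − 197) + 1300·2·(T − 31.6) = 0
(170.7 + 2600) T = 170.7·197 + 2600·31.6
T ≈ 41.79 °C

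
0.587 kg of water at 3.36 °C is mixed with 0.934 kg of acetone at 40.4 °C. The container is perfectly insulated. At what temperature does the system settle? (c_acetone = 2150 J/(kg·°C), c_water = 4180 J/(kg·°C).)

Conservation of energy gives ΣQ = 0:
0.934·2150·(T − 40.4) + 0.587·4180·(T − 3.36) = 0
2008.1(T − 40.4) + 2453.7(T − 3.36) = 0
4461.8 T = 89372
T ≈ 20.03 °C

T_f ≈ 20.0 °C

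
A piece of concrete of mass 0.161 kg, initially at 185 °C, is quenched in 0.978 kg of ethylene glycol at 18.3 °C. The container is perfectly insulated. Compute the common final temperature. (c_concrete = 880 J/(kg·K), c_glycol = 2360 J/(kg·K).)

Set heat shed by the hot body equal to heat absorbed by the cold body:
0.161*880*(185 − T) = 0.978*2360*(T − 18.3)
141.68(185 − T) = 2308.1(T − 18.3)
2449.8 T = 68449  ⇒  T ≈ 27.94 °C

T_f ≈ 27.9 °C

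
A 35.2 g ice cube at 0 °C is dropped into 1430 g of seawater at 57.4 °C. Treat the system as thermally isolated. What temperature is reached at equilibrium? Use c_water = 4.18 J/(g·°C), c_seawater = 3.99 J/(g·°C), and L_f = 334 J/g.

T_f ≈ 53.9 °C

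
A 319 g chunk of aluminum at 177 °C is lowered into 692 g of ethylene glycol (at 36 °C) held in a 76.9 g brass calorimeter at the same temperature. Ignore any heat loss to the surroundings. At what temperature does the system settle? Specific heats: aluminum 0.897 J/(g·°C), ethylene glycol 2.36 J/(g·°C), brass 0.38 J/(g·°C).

T_f ≈ 56.7 °C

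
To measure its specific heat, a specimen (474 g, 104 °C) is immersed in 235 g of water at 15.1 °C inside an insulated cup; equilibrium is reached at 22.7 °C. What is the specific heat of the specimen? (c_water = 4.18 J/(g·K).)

c ≈ 0.194 J/(g·K)

Net heat exchanged in the isolated system is zero:
474·c·(22.7 − 104) + 235·4.18·(22.7 − 15.1) = 0
-38536 c = -7465.5
c = -7465.5/-38536 ≈ 0.1937 J/(g·K)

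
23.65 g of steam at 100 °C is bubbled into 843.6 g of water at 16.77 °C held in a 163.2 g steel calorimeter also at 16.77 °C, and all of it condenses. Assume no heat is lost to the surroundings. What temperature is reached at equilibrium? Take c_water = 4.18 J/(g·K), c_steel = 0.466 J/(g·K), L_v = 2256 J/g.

T_f ≈ 33.4 °C

Conservation of energy gives ΣQ = 0:
condense steam: −23.65×2256 = −53354; condensate cools 100→T: 23.65×4.18×(T − 100) = 98.86(T − 100); water warms: 843.6×4.18×(T − 16.77) = 3526.2(T − 16.77); steel cup: 163.2×0.466×(T − 16.77) = 76.05(T − 16.77)
3701.2 T = 53354 + 9885.7 + 60411 = 123651
T ≈ 33.41 °C, under the boiling point, so the assumption holds.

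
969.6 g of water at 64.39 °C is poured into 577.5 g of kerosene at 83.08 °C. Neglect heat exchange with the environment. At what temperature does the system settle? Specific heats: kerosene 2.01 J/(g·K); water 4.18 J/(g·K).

Conservation of energy gives ΣQ = 0:
577.5·2.01·(T − 83.08) + 969.6·4.18·(T − 64.39) = 0
(1160.8 + 4052.9) T = 1160.8·83.08 + 4052.9·64.39
T ≈ 68.55 °C

T_f ≈ 68.6 °C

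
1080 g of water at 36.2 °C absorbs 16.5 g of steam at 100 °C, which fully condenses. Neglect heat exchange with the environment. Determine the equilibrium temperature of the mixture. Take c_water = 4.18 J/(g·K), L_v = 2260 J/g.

T_f ≈ 45.3 °C

Taking heat into each body as positive, Σ m c ΔT = 0:
latent heat released on condensation: 16.5×2260 = 37290
  condensate cools 100→T: 16.5×4.18×(T − 100) = 68.97(T − 100)
  water warms: 1080×4.18×(T − 36.2) = 4514.4(T − 36.2)
4583.4 T = 37290 + 6897 + 163421 = 207608
T ≈ 45.30 °C, under the boiling point, so the assumption holds.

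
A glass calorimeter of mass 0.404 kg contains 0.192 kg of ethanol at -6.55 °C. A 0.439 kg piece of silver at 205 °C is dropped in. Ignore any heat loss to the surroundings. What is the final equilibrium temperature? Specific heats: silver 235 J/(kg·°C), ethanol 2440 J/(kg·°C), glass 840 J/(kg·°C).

Taking heat into each body as positive, Σ m c ΔT = 0:
0.439·235·(T − 205) + 0.192·2440·(T − (-6.55)) + 0.404·840·(T − (-6.55)) = 0
103.17(T − 205) + 468.48(T − (-6.55)) + 339.36(T − (-6.55)) = 0
(103.17 + 468.48 + 339.36) T = 103.17·205 + 468.48·(-6.55) + 339.36·(-6.55)
T = 15857 / 911 = 17.4 °C

T_f ≈ 17.4 °C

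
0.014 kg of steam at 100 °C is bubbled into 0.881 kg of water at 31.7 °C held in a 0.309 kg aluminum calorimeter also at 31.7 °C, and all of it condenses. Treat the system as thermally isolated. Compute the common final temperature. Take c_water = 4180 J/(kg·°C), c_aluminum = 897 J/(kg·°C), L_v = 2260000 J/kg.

Heat gained plus heat lost sum to zero:
latent heat released on condensation: 0.014×2260000 = 31640
  condensate cools 100→T: 0.014×4180×(T − 100) = 58.52(T − 100)
  water warms: 0.881×4180×(T − 31.7) = 3682.6(T − 31.7)
  aluminum cup: 0.309×897×(T − 31.7) = 277.17(T − 31.7)
4018.3 T = 31640 + 5852 + 125524 = 163016
T ≈ 40.57 °C, under the boiling point, so the assumption holds.

T_f ≈ 40.6 °C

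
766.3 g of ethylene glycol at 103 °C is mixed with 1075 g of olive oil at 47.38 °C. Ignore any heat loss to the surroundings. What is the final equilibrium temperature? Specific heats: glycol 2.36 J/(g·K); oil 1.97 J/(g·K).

Heat lost by the glycol equals heat gained by the oil:
766.3*2.36*(103 − T) = 1075*1.97*(T − 47.38)
1808.5(103 − T) = 2117.8(T − 47.38)
3926.2 T = 286611  ⇒  T ≈ 73.00 °C

T_f ≈ 73.0 °C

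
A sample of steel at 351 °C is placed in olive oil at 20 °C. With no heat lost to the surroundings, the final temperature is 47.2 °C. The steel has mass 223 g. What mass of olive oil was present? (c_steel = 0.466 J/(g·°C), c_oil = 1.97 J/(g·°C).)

Conservation of energy gives ΣQ = 0:
223·0.466·(47.2 − 351) + m·1.97·(47.2 − 20) = 0
53.58 m = 31570
m = 31570/53.58 ≈ 589.2 g

m ≈ 589 g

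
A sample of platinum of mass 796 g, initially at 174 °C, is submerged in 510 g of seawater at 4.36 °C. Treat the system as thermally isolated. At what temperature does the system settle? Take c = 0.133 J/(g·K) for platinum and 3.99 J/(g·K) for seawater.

Net heat exchanged in the isolated system is zero:
796×0.133×(T − 174) + 510×3.99×(T − 4.36) = 0
105.87(T − 174) + 2034.9(T − 4.36) = 0
2140.8 T = 27293
T ≈ 12.75 °C

T_f ≈ 12.7 °C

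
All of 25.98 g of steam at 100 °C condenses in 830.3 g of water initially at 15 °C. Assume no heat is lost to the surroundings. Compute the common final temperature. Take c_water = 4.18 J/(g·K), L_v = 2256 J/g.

T_f ≈ 34.0 °C

Energy balance with sensible and latent terms:
condense steam: −25.98·2256 = −58611
  condensate cools 100→T: 25.98·4.18·(T − 100) = 108.6(T − 100)
  original water: 3470.7(T − 15)
3579.3 T = 58611 + 10860 + 52060 = 121530
T ≈ 33.95 °C (< 100 °C, so full condensation is consistent).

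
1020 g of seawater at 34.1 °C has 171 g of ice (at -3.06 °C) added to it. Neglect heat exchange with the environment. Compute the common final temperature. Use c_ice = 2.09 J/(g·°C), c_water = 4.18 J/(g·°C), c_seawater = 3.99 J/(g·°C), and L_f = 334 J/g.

T_f ≈ 16.8 °C

Net heat exchanged in the isolated system is zero:
ice -3.06→0 °C: 171×2.09×3.06 = 1093.6; melt ice: 171×334 = 57114; meltwater 0→T: 171×4.18×T = 714.78 T; seawater cools: 1020×3.99×(T − 34.1) = 4069.8(T − 34.1)
4784.6 T = 138780 − 58208 = 80573
T ≈ 16.84 °C (positive, so assuming full melt was valid).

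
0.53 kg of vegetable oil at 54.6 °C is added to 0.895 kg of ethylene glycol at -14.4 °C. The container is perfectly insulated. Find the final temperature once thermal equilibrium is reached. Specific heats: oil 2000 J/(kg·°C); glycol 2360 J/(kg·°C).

T_f ≈ 8.7 °C

With ΣQ=0 the equilibrium temperature is the m·c-weighted mean:
T_f = (1060·54.6 + 2112.2·(-14.4)) / (1060 + 2112.2)
    = 27460 / 3172.2 ≈ 8.66 °C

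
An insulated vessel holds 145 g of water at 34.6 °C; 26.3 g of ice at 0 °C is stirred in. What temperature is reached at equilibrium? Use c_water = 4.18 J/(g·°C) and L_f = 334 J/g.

Net heat exchanged in the isolated system is zero:
fusion: m_ice L_f = 26.3·334 = 8784.2; meltwater 0→T: 26.3·4.18·T = 109.93 T; water: 606.1(T − 34.6)
716.03 T = 20971 − 8784.2 = 12187
T ≈ 17.02 °C (positive, so assuming full melt was valid).

T_f ≈ 17.0 °C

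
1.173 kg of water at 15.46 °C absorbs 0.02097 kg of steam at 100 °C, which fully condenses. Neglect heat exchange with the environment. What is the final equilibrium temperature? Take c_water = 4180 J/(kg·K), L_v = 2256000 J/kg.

Let T be the final temperature. ΣQ_i = 0:
latent heat released on condensation: 0.02097×2256000 = 47308; condensate cools 100→T: 0.02097×4180×(T − 100) = 87.65(T − 100); water warms: 1.173×4180×(T − 15.46) = 4903.1(T − 15.46)
4990.8 T = 47308 + 8765.5 + 75803 = 131876
T ≈ 26.42 °C — below 100 °C, confirming all the steam condensed.

T_f ≈ 26.4 °C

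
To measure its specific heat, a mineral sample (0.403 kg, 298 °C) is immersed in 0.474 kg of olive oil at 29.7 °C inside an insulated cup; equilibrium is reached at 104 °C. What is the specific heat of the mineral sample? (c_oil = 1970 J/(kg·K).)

c ≈ 887 J/(kg·K)

m_s c (T_s − T_f) = m_oil c_oil (T_f − T_0):
0.403×c×(298 − 104) = 0.474×1970×(104 − 29.7)
78.18 c = 69380  ⇒  c ≈ 887.4 J/(kg·K)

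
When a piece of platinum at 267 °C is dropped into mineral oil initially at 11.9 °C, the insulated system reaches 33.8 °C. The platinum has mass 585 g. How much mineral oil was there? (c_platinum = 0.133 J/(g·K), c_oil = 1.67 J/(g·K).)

m ≈ 496 g

Heat lost by the platinum = heat gained by the oil:
585·0.133·(267 − 33.8) = m·1.67·(33.8 − 11.9)
36.57 m = 18144  ⇒  m ≈ 496.1 g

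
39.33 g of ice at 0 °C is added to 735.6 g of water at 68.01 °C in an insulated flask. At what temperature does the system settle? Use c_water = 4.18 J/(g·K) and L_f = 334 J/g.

Energy balance with sensible and latent terms:
fusion: m_ice L_f = 39.33·334 = 13136
  warm the meltwater: 164.4 T
  water cools: 735.6·4.18·(T − 68.01) = 3074.8(T − 68.01)
3239.2 T = 209118 − 13136 = 195981
T ≈ 60.50 °C (positive, so assuming full melt was valid).

T_f ≈ 60.5 °C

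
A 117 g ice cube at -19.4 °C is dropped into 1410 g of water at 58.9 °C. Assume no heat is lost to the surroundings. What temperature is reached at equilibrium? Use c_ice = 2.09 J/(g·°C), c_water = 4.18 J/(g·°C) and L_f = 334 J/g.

T_f ≈ 47.5 °C

Heat gained plus heat lost sum to zero:
warm ice to 0 °C: 117·2.09·(0 − (-19.4)) = 4743.9
  melt ice: 117·334 = 39078
  warm the meltwater: 489.06 T
  water: 5893.8(T − 58.9)
6382.9 T = 347145 − 43822 = 303323
T ≈ 47.52 °C — above 0 °C, consistent with complete melting.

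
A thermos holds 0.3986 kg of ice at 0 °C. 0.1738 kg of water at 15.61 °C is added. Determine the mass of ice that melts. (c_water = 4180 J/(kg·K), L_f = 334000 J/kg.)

Water can give up m c ΔT = 0.1738×4180×15.61 = 11340 J before reaching 0 °C.
To melt every bit of ice: 0.3986×334000 = 133132 J.
That's not enough to melt it all — equilibrium is at 0 °C with ice remaining.
m_melt = 11340 / L_f = 0.03395 kg.

m_melted ≈ 0.034 kg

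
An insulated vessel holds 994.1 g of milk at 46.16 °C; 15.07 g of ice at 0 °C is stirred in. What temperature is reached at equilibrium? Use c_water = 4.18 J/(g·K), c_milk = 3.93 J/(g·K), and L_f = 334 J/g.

Sum of m c ΔT and latent-heat terms is zero:
fusion: m_ice L_f = 15.07×334 = 5033.4; meltwater 0→T: 15.07×4.18×T = 62.99 T; milk cools: 994.1×3.93×(T − 46.16) = 3906.8(T − 46.16)
3969.8 T = 180338 − 5033.4 = 175305
T ≈ 44.16 °C (positive, so assuming full melt was valid).

T_f ≈ 44.2 °C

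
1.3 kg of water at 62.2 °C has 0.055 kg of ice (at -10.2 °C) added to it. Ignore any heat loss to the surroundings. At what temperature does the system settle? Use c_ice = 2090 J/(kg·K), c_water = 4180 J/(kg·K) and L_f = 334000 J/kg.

T_f ≈ 56.2 °C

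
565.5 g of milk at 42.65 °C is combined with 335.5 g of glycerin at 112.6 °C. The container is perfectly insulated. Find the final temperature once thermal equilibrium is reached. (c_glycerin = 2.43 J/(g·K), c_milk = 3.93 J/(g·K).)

Conservation of energy gives ΣQ = 0:
335.5·2.43·(T − 112.6) + 565.5·3.93·(T − 42.65) = 0
(815.27 + 2222.4) T = 815.27·112.6 + 2222.4·42.65
T ≈ 61.42 °C

T_f ≈ 61.4 °C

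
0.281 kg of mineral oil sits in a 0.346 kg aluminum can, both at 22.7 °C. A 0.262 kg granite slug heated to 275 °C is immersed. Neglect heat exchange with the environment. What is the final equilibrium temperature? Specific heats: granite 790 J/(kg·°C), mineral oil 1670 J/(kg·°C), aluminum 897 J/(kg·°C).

Taking heat into each body as positive, Σ m c ΔT = 0:
0.262·790·(T − 275) + 0.281·1670·(T − 22.7) + 0.346·897·(T − 22.7) = 0
(206.98 + 469.27 + 310.36) T = 206.98·275 + 469.27·22.7 + 310.36·22.7
T ≈ 75.63 °C

T_f ≈ 75.6 °C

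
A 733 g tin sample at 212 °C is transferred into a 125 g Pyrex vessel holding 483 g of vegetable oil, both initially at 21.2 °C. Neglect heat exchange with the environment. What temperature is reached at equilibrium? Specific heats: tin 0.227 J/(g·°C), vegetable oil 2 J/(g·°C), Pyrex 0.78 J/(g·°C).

Setting the total heat transfer to zero:
733·0.227·(T − 212) + 483·2·(T − 21.2) + 125·0.78·(T − 21.2) = 0
166.39(T − 212) + 966(T − 21.2) + 97.5(T − 21.2) = 0
(166.39 + 966 + 97.5) T = 166.39·212 + 966·21.2 + 97.5·21.2
T ≈ 47.01 °C

T_f ≈ 47.0 °C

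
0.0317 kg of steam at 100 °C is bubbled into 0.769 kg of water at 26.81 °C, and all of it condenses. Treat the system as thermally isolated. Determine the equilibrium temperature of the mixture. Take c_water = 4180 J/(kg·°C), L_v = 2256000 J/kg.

T_f ≈ 51.1 °C

Energy balance with sensible and latent terms:
steam→water at 100 °C releases m L_v = 0.0317·2256000 = 71515; condensed water 100 °C→T: 132.51(T − 100); original water: 3214.4(T − 26.81)
3346.9 T = 71515 + 13251 + 86179 = 170944
T ≈ 51.08 °C — below 100 °C, confirming all the steam condensed.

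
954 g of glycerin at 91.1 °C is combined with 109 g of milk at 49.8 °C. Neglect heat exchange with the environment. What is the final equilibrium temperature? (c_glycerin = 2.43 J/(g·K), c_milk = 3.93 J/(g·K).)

|Q_glycerin| = |Q_milk|:
954×2.43×(91.1 − T) = 109×3.93×(T − 49.8)
2318.2(91.1 − T) = 428.37(T − 49.8)
2746.6 T = 232523  ⇒  T ≈ 84.66 °C

T_f ≈ 84.7 °C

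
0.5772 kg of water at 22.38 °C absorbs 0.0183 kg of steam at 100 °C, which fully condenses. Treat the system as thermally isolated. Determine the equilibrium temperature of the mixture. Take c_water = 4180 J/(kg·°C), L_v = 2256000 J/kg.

Taking heat into each body as positive, Σ m c ΔT = 0:
latent heat released on condensation: 0.0183×2256000 = 41285; condensed water 100 °C→T: 76.49(T − 100); original water: 2412.7(T − 22.38)
2489.2 T = 41285 + 7649.4 + 53996 = 102930
T ≈ 41.35 °C (< 100 °C, so full condensation is consistent).

T_f ≈ 41.4 °C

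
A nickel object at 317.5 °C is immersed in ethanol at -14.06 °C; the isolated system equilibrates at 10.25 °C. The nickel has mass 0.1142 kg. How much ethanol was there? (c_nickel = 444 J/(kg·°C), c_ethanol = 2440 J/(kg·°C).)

Setting the total heat transfer to zero:
0.1142×444×(10.25 − 317.5) + m×2440×(10.25 − (-14.06)) = 0
59316 m = 15579
m = 15579/59316 ≈ 0.2626 kg

m ≈ 0.263 kg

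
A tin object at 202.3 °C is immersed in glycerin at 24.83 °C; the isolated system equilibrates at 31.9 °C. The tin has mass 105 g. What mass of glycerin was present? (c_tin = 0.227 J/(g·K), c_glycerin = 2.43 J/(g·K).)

Setting the total heat transfer to zero:
105×0.227×(31.9 − 202.3) + m×2.43×(31.9 − 24.83) = 0
17.18 m = 4061.5
m = 4061.5/17.18 ≈ 236.4 g

m ≈ 236 g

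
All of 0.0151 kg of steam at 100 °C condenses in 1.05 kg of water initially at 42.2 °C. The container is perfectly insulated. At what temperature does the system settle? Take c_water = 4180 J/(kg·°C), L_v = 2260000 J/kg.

T_f ≈ 50.7 °C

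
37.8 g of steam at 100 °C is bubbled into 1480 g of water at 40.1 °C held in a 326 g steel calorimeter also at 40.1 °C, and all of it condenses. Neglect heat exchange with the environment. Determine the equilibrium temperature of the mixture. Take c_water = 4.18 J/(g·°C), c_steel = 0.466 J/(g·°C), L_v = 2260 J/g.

Energy balance with sensible and latent terms:
condense steam: −37.8×2260 = −85428; condensate cools 100→T: 37.8×4.18×(T − 100) = 158(T − 100); water warms: 1480×4.18×(T − 40.1) = 6186.4(T − 40.1); cup: 151.92(T − 40.1)
6496.3 T = 85428 + 15800 + 254166 = 355395
T ≈ 54.71 °C — below 100 °C, confirming all the steam condensed.

T_f ≈ 54.7 °C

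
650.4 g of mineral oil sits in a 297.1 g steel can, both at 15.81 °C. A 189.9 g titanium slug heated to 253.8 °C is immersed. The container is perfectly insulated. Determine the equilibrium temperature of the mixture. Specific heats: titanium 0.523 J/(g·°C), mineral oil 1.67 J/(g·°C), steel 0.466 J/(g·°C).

T_f = Σ m_i c_i T_i / Σ m_i c_i:
T_f = (99.32*253.8 + 1086.2*15.81 + 138.45*15.81) / (99.32 + 1086.2 + 138.45)
    = 44568 / 1323.9 ≈ 33.66 °C

T_f ≈ 33.7 °C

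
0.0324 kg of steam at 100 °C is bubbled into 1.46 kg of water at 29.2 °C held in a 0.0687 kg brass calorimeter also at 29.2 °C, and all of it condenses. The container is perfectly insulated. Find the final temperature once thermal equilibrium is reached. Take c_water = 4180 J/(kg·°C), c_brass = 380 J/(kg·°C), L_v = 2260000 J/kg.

T_f ≈ 42.4 °C

Taking heat into each body as positive, Σ m c ΔT = 0:
latent heat released on condensation: 0.0324×2260000 = 73224; condensate cools 100→T: 0.0324×4180×(T − 100) = 135.43(T − 100); original water: 6102.8(T − 29.2); brass cup: 0.0687×380×(T − 29.2) = 26.11(T − 29.2)
6264.3 T = 73224 + 13543 + 178964 = 265731
T ≈ 42.42 °C, under the boiling point, so the assumption holds.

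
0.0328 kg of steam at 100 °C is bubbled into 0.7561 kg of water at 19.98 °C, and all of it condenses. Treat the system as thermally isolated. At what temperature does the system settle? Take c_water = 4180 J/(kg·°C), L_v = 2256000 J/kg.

Net heat exchanged in the isolated system is zero:
condense steam: −0.0328·2256000 = −73997
  condensed water 100 °C→T: 137.1(T − 100)
  water warms: 0.7561·4180·(T − 19.98) = 3160.5(T − 19.98)
3297.6 T = 73997 + 13710 + 63147 = 150854
T ≈ 45.75 °C, under the boiling point, so the assumption holds.

T_f ≈ 45.7 °C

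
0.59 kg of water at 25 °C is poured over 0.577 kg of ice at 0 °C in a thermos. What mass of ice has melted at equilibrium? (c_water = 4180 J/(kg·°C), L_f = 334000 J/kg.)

Heat available from the water dropping to 0 °C: 0.59×4180×25 = 61655 J.
Fully melting the ice requires m_ice L_f = 0.577×334000 = 192718 J.
That's not enough to melt it all — equilibrium is at 0 °C with ice remaining.
m_melt = 61655 / L_f = 0.1846 kg.

m_melted ≈ 0.185 kg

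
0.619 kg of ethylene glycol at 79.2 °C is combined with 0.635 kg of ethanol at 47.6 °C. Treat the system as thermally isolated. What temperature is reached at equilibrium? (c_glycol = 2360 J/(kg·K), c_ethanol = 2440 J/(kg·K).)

T_f ≈ 62.9 °C

Heat gained plus heat lost sum to zero:
0.619*2360*(T − 79.2) + 0.635*2440*(T − 47.6) = 0
3010.2 T = 189450
T = 189450 / 3010.2 = 62.9 °C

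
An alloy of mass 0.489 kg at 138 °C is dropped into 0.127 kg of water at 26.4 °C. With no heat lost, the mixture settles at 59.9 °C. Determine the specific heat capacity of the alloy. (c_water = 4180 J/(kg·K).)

Let T be the final temperature. ΣQ_i = 0:
0.489×c×(59.9 − 138) + 0.127×4180×(59.9 − 26.4) = 0
-38.19 c = -17784
c = -17784/-38.19 ≈ 465.7 J/(kg·K)

c ≈ 466 J/(kg·K)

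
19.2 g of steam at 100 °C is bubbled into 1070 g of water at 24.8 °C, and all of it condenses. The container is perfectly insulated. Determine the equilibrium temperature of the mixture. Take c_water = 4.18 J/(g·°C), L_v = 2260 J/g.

T_f ≈ 35.7 °C

Net heat exchanged in the isolated system is zero:
condense steam: −19.2×2260 = −43392; condensate cools 100→T: 19.2×4.18×(T − 100) = 80.26(T − 100); original water: 4472.6(T − 24.8)
4552.9 T = 43392 + 8025.6 + 110920 = 162338
T ≈ 35.66 °C (< 100 °C, so full condensation is consistent).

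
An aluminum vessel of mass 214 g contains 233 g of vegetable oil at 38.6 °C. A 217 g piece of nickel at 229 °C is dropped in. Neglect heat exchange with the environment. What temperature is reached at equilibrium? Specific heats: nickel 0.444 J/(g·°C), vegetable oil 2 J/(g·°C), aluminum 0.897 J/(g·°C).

T_f ≈ 62.9 °C

T_f = Σ m_i c_i T_i / Σ m_i c_i:
T_f = (96.35×229 + 466×38.6 + 191.96×38.6) / (96.35 + 466 + 191.96)
    = 47461 / 754.31 ≈ 62.92 °C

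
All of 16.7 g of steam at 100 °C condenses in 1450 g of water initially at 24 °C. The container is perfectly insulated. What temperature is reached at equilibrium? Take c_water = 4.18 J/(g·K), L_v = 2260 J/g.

T_f ≈ 31.0 °C

Conservation of energy gives ΣQ = 0:
latent heat released on condensation: 16.7·2260 = 37742; condensed water 100 °C→T: 69.81(T − 100); original water: 6061(T − 24)
6130.8 T = 37742 + 6980.6 + 145464 = 190187
T ≈ 31.02 °C (< 100 °C, so full condensation is consistent).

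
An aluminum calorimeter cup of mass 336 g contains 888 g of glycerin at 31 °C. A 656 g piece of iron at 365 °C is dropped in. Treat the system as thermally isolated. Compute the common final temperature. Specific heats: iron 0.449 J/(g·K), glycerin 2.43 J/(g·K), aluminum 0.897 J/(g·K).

T_f ≈ 66.7 °C

Net heat exchanged in the isolated system is zero:
656×0.449×(T − 365) + 888×2.43×(T − 31) + 336×0.897×(T − 31) = 0
294.54(T − 365) + 2157.8(T − 31) + 301.39(T − 31) = 0
2753.8 T = 183745
T ≈ 66.72 °C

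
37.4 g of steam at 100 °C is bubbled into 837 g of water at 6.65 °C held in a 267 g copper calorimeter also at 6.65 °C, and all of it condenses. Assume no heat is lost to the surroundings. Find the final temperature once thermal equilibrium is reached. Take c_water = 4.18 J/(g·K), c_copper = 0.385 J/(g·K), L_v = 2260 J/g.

T_f ≈ 33.0 °C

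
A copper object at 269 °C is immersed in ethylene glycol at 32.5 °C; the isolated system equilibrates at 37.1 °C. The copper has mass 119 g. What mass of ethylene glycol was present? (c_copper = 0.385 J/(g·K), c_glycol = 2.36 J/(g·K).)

|Q_copper| = |Q_glycol|:
119·0.385·(269 − 37.1) = m·2.36·(37.1 − 32.5)
10.86 m = 10624  ⇒  m ≈ 978.7 g

m ≈ 979 g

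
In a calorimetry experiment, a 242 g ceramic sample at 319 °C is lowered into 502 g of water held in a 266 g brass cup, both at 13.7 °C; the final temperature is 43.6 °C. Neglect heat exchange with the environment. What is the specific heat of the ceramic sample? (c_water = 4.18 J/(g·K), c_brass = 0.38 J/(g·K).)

c ≈ 0.987 J/(g·K)

Conservation of energy gives ΣQ = 0:
242×c×(43.6 − 319) + 502×4.18×(43.6 − 13.7) + 266×0.38×(43.6 − 13.7) = 0
-66647 c = -65763
c = -65763/-66647 ≈ 0.9867 J/(g·K)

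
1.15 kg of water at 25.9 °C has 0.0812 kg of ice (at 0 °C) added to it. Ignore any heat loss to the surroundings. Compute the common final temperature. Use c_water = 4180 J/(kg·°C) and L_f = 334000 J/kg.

T_f ≈ 18.9 °C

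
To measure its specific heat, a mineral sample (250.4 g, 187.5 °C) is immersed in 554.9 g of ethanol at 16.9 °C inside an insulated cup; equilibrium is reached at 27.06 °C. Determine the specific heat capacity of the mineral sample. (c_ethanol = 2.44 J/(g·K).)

Setting the total heat transfer to zero:
250.4·c·(27.06 − 187.5) + 554.9·2.44·(27.06 − 16.9) = 0
-40174 c = -13756
c = -13756/-40174 ≈ 0.3424 J/(g·K)

c ≈ 0.342 J/(g·K)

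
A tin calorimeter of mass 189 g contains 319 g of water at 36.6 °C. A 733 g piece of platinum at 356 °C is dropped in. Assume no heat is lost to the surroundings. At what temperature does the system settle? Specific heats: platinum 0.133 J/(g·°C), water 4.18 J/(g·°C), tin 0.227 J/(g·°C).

T_f = Σ m_i c_i T_i / Σ m_i c_i:
T_f = (97.49*356 + 1333.4*36.6 + 42.9*36.6) / (97.49 + 1333.4 + 42.9)
    = 85080 / 1473.8 ≈ 57.73 °C

T_f ≈ 57.7 °C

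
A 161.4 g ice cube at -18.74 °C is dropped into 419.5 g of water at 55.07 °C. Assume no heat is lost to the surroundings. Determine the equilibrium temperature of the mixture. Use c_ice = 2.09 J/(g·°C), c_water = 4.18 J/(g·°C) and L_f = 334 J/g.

Conservation of energy gives ΣQ = 0:
warm ice to 0 °C: 161.4·2.09·(0 − (-18.74)) = 6321.5; fusion: m_ice L_f = 161.4·334 = 53908; warm the meltwater: 674.65 T; water: 1753.5(T − 55.07)
2428.2 T = 96566 − 60229 = 36337
T ≈ 14.96 °C — above 0 °C, consistent with complete melting.

T_f ≈ 15.0 °C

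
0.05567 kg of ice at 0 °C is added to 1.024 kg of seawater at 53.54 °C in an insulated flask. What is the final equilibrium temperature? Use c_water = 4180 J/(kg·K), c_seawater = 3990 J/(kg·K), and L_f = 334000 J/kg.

T_f ≈ 46.3 °C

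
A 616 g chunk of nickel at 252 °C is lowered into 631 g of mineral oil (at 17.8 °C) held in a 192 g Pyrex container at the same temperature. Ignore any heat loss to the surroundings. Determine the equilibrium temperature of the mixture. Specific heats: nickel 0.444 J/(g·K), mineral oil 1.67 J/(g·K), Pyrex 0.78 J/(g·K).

Heat gained plus heat lost sum to zero:
616*0.444*(T − 252) + 631*1.67*(T − 17.8) + 192*0.78*(T − 17.8) = 0
273.5(T − 252) + 1053.8(T − 17.8) + 149.76(T − 17.8) = 0
(273.5 + 1053.8 + 149.76) T = 273.5*252 + 1053.8*17.8 + 149.76*17.8
T ≈ 61.17 °C

T_f ≈ 61.2 °C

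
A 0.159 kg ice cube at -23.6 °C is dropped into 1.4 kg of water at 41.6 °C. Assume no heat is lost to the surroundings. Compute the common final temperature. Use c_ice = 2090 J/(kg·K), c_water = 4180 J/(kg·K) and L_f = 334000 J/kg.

Sum of m c ΔT and latent-heat terms is zero:
warm ice to 0 °C: 0.159·2090·(0 − (-23.6)) = 7842.5; latent heat to melt: 0.159·334000 = 53106; warm the meltwater: 664.62 T; water: 5852(T − 41.6)
6516.6 T = 243443 − 60949 = 182495
T ≈ 28.00 °C. Since T > 0 °C, the all-ice-melts assumption holds.

T_f ≈ 28.0 °C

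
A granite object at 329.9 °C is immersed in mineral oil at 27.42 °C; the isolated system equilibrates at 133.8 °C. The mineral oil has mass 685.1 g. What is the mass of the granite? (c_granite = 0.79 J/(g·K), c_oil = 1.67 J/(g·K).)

m ≈ 786 g

Taking heat into each body as positive, Σ m c ΔT = 0:
m×0.79×(133.8 − 329.9) + 685.1×1.67×(133.8 − 27.42) = 0
-154.92 m = -121711
m = -121711/-154.92 ≈ 785.6 g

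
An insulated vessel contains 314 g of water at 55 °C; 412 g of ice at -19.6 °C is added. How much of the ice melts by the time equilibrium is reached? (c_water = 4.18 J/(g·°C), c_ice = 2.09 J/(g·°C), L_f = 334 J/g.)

Heat available from the water dropping to 0 °C: 314·4.18·55 = 72189 J.
Of that, 412·2.09·19.6 = 16877 J goes to bring the ice to 0 °C, leaving 55311 J.
Melting all 412 g of ice would need 412·334 = 137608 J.
55311 J < 137608 J, so only part of the ice melts and the system sits at 0 °C.
m_melt = 55311 / L_f = 165.6 g.

m_melted ≈ 166 g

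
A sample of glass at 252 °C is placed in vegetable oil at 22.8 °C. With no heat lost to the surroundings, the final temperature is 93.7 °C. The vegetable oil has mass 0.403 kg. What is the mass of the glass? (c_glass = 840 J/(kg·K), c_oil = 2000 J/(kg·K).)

m ≈ 0.43 kg

Heat lost by the glass = heat gained by the oil:
m×840×(252 − 93.7) = 0.403×2000×(93.7 − 22.8)
132972 m = 57145  ⇒  m ≈ 0.4298 kg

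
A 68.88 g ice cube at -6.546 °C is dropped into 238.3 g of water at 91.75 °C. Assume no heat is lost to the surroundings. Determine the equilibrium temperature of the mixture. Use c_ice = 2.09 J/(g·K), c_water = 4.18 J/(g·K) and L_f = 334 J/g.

T_f ≈ 52.5 °C

Energy conservation, ΣQ = 0:
ice -6.546→0 °C: 68.88×2.09×6.546 = 942.36
  fusion: m_ice L_f = 68.88×334 = 23006
  warm the meltwater: 287.92 T
  water: 996.09(T − 91.75)
1284 T = 91392 − 23948 = 67443
T ≈ 52.53 °C — above 0 °C, consistent with complete melting.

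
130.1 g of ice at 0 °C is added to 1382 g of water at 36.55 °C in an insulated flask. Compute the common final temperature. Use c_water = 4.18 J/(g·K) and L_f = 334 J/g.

T_f ≈ 26.5 °C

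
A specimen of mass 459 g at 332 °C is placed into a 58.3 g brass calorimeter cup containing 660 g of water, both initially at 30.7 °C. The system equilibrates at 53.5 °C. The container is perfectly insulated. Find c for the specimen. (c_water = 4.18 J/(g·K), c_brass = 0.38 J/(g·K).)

c ≈ 0.496 J/(g·K)

Net heat exchanged in the isolated system is zero:
459·c·(53.5 − 332) + 660·4.18·(53.5 − 30.7) + 58.3·0.38·(53.5 − 30.7) = 0
-127832 c = -63406
c = -63406/-127832 ≈ 0.496 J/(g·K)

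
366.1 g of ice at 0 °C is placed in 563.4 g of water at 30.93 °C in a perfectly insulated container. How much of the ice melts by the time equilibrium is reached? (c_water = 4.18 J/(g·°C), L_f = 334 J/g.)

m_melted ≈ 218 g

Water can give up m c ΔT = 563.4·4.18·30.93 = 72841 J before reaching 0 °C.
Melting all 366.1 g of ice would need 366.1·334 = 122277 J.
Since 72841 < 122277 J, not all the ice melts; equilibrium is at 0 °C.
m_melted·334 = 72841  ⇒  m_melted ≈ 218.1 g.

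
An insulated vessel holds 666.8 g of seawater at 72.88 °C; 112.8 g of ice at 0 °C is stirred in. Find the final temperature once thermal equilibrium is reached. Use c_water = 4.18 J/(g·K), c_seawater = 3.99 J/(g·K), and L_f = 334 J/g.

T_f ≈ 49.9 °C

Conservation of energy gives ΣQ = 0:
melt ice: 112.8×334 = 37675; warm the meltwater: 471.5 T; seawater cools: 666.8×3.99×(T − 72.88) = 2660.5(T − 72.88)
3132 T = 193900 − 37675 = 156224
T ≈ 49.88 °C (positive, so assuming full melt was valid).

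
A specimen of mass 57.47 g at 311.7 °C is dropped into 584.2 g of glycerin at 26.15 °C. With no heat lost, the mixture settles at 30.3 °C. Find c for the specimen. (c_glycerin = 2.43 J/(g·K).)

Heat gained plus heat lost sum to zero:
57.47·c·(30.3 − 311.7) + 584.2·2.43·(30.3 − 26.15) = 0
-16172 c = -5891.4
c = -5891.4/-16172 ≈ 0.3643 J/(g·K)

c ≈ 0.364 J/(g·K)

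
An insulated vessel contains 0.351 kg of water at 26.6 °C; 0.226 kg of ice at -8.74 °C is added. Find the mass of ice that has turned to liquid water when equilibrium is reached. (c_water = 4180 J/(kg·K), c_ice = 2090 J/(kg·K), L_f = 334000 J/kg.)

Heat available from the water dropping to 0 °C: 0.351·4180·26.6 = 39027 J.
Of that, 0.226·2090·8.74 = 4128.3 J goes to bring the ice to 0 °C, leaving 34899 J.
Melting all 0.226 kg of ice would need 0.226·334000 = 75484 J.
34899 J < 75484 J, so only part of the ice melts and the system sits at 0 °C.
m_melt = 34899 / L_f = 0.1045 kg.

m_melted ≈ 0.104 kg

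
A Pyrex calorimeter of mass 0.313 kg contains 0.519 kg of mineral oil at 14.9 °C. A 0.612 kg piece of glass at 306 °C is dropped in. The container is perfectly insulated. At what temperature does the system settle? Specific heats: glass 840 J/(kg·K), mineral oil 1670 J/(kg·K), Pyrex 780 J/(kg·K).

T_f is the heat-capacity-weighted average of the initial temperatures:
T_f = (514.08·306 + 866.73·14.9 + 244.14·14.9) / (514.08 + 866.73 + 244.14)
    = 173860 / 1625 ≈ 106.99 °C

T_f ≈ 107.0 °C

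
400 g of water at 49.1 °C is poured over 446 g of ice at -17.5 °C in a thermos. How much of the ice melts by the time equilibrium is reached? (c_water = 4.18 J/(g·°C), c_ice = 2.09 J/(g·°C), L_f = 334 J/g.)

Heat available from the water dropping to 0 °C: 400×4.18×49.1 = 82095 J.
Warming the ice to 0 °C takes 446×2.09×17.5 = 16312 J, leaving 65783 J for melting.
To melt every bit of ice: 446×334 = 148964 J.
65783 J < 148964 J, so only part of the ice melts and the system sits at 0 °C.
m_melt = 65783 / L_f = 197 g.

m_melted ≈ 197 g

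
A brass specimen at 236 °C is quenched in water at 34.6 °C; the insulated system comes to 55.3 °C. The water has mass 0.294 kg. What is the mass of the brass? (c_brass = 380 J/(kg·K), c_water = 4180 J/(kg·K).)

m ≈ 0.37 kg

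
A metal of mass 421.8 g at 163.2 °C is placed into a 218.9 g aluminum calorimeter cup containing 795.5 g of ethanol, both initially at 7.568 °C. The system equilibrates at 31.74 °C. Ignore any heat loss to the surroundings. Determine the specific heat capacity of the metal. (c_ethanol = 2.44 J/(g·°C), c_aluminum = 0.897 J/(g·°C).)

c ≈ 0.932 J/(g·°C)

Energy conservation, ΣQ = 0:
421.8·c·(31.74 − 163.2) + 795.5·2.44·(31.74 − 7.568) + 218.9·0.897·(31.74 − 7.568) = 0
-55450 c = -51665
c = -51665/-55450 ≈ 0.9317 J/(g·°C)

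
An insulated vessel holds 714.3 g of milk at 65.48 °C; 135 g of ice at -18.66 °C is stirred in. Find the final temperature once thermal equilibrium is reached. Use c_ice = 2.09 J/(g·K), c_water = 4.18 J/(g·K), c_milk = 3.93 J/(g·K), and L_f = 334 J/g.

T_f ≈ 39.6 °C

Net heat exchanged in the isolated system is zero:
ice -18.66→0 °C: 135·2.09·18.66 = 5264.9; latent heat to melt: 135·334 = 45090; warm the meltwater: 564.3 T; milk: 2807.2(T − 65.48)
3371.5 T = 183815 − 50355 = 133460
T ≈ 39.58 °C — above 0 °C, consistent with complete melting.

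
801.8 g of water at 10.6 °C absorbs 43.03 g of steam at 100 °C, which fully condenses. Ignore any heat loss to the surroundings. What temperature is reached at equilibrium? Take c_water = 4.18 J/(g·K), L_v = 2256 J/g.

Energy conservation, ΣQ = 0:
latent heat released on condensation: 43.03×2256 = 97076; condensate cools 100→T: 43.03×4.18×(T − 100) = 179.87(T − 100); water warms: 801.8×4.18×(T − 10.6) = 3351.5(T − 10.6)
3531.4 T = 97076 + 17987 + 35526 = 150588
T ≈ 42.64 °C, under the boiling point, so the assumption holds.

T_f ≈ 42.6 °C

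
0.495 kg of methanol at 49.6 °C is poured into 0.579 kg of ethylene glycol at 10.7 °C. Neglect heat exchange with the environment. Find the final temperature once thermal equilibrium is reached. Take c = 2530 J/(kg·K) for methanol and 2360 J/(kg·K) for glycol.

T_f is the heat-capacity-weighted average of the initial temperatures:
T_f = (1252.3×49.6 + 1366.4×10.7) / (1252.3 + 1366.4)
    = 76737 / 2618.8 ≈ 29.30 °C

T_f ≈ 29.3 °C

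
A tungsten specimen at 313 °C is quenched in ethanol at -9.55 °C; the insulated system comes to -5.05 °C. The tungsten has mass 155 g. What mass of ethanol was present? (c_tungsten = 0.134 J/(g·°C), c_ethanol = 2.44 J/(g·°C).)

m ≈ 602 g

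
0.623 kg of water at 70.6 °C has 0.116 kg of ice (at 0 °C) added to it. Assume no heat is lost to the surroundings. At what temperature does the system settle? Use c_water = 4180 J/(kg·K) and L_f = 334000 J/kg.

T_f ≈ 47.0 °C

Sum of m c ΔT and latent-heat terms is zero:
fusion: m_ice L_f = 0.116·334000 = 38744
  meltwater 0→T: 0.116·4180·T = 484.88 T
  water: 2604.1(T − 70.6)
3089 T = 183852 − 38744 = 145108
T ≈ 46.98 °C (positive, so assuming full melt was valid).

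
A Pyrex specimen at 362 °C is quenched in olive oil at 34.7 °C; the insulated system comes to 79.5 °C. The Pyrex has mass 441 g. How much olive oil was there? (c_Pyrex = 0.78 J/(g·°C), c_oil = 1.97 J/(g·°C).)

m ≈ 1100 g

Setting the total heat transfer to zero:
441·0.78·(79.5 − 362) + m·1.97·(79.5 − 34.7) = 0
88.26 m = 97174
m = 97174/88.26 ≈ 1101 g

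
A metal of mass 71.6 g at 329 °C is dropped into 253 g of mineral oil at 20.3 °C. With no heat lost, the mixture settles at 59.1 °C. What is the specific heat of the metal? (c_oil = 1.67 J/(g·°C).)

Let T be the final temperature. ΣQ_i = 0:
71.6×c×(59.1 − 329) + 253×1.67×(59.1 − 20.3) = 0
-19325 c = -16393
c = -16393/-19325 ≈ 0.8483 J/(g·°C)

c ≈ 0.848 J/(g·°C)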